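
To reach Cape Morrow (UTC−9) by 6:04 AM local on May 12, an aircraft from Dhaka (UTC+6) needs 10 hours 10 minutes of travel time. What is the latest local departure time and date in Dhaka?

10:54 AM on May 12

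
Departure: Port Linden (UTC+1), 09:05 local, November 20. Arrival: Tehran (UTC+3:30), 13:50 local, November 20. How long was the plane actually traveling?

Tehran is 2:30 ahead of Port Linden.
Clock-face elapsed time (ignoring zones) is 4 hours 45 minutes.
Actual elapsed = 4 hours 45 minutes − 2:30 = 2 hours 15 minutes.

2 hours 15 minutes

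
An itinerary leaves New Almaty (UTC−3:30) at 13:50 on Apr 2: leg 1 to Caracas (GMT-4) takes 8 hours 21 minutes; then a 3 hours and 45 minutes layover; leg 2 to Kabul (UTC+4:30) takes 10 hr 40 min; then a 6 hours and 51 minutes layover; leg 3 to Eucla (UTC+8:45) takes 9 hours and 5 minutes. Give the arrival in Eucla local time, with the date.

Convert departure to UTC: 13:50 + 3:30 = 17:20 UTC on Apr 2.
Add 8 hours 21 minutes leg 1 → 01:41 UTC (Apr 3).
Add 3 hours 45 minutes layover in Caracas → 05:26 UTC.
Add 10 hours and 40 minutes leg 2 → 16:06 UTC.
Add 6 hours and 51 minutes layover in Kabul → 22:57 UTC.
Add 9 hours 5 minutes leg 3 → 08:02 UTC (Apr 4).
Eucla is UTC+8:45, so local arrival = 08:02 + 8:45 = 16:47 on Apr 4.

16:47 on Apr 4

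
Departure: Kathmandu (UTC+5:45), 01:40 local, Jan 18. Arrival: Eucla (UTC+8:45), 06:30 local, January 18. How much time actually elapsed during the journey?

1 hour 50 minutes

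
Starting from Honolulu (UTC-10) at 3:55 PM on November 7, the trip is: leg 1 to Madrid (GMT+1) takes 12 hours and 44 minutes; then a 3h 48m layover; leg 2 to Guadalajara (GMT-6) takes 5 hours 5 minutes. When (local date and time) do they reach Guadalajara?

5:32 PM on November 8

Convert departure to UTC: 3:55 PM + 10:00 = 1:55 AM UTC on Nov 8.
Add 12 hours and 44 minutes leg 1 → 2:39 PM UTC.
Add 3 hours and 48 minutes layover in Madrid → 6:27 PM UTC.
Add 5 hours 5 minutes leg 2 → 11:32 PM UTC.
Guadalajara is UTC−6:00, so local arrival = 11:32 PM − 6:00 = 5:32 PM on Nov 8.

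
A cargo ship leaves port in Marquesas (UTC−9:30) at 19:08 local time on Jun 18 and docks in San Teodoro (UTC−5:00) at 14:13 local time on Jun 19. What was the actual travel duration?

14 hours 35 minutes

San Teodoro is 4:30 ahead of Marquesas.
Clock-face elapsed time (ignoring zones) is 19 hours 5 minutes.
Actual elapsed = 19 hours 5 minutes − 4:30 = 14 hours 35 minutes.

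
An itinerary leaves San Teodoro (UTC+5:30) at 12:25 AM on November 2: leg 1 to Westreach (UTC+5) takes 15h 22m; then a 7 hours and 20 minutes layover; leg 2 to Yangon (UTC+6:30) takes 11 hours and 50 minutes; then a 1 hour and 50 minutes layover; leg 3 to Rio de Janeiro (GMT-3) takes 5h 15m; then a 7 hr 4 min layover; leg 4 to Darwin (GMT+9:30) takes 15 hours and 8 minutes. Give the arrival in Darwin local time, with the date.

8:14 PM on November 4

Convert departure to UTC: 12:25 AM − 5:30 = 6:55 PM UTC on Nov 1.
Add 15 hours 22 minutes leg 1 → 10:17 AM UTC (Nov 2).
Add 7 hours and 20 minutes layover in Westreach → 5:37 PM UTC.
Add 11 hours and 50 minutes leg 2 → 5:27 AM UTC (Nov 3).
Add 1 hour and 50 minutes layover in Yangon → 7:17 AM UTC.
Add 5 hours 15 minutes leg 3 → 12:32 PM UTC.
Add 7 hours and 4 minutes layover in Rio de Janeiro → 7:36 PM UTC.
Add 15 hours and 8 minutes leg 4 → 10:44 AM UTC (Nov 4).
Darwin is UTC+9:30, so local arrival = 10:44 AM + 9:30 = 8:14 PM on Nov 4.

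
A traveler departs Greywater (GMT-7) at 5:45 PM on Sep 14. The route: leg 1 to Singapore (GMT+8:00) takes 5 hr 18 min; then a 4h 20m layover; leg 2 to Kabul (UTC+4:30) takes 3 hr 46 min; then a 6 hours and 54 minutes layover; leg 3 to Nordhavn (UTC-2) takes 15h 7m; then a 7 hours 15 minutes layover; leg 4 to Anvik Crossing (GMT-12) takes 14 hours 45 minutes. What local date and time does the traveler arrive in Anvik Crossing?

Convert departure to UTC: 5:45 PM + 7:00 = 12:45 AM UTC on Sep 15.
Add 5 hours and 18 minutes leg 1 → 6:03 AM UTC.
Add 4 hours 20 minutes layover in Singapore → 10:23 AM UTC.
Add 3 hours 46 minutes leg 2 → 2:09 PM UTC.
Add 6 hours 54 minutes layover in Kabul → 9:03 PM UTC.
Add 15 hours 7 minutes leg 3 → 12:10 PM UTC (Sep 16).
Add 7 hours 15 minutes layover in Nordhavn → 7:25 PM UTC.
Add 14 hours 45 minutes leg 4 → 10:10 AM UTC (Sep 17).
Anvik Crossing is UTC−12:00, so local arrival = 10:10 AM − 12:00 = 10:10 PM on Sep 16.

10:10 PM on Sep 16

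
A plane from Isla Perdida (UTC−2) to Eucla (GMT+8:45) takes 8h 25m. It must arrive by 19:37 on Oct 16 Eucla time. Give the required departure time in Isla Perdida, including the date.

Target arrival in UTC: 19:37 − 8:45 = 10:52 on Oct 16.
Subtract 8 hours 25 minutes → departure 02:27 UTC on Oct 16.
Isla Perdida is UTC−2:00: 02:27 − 2:00 = 00:27 on Oct 16.

00:27 on Oct 16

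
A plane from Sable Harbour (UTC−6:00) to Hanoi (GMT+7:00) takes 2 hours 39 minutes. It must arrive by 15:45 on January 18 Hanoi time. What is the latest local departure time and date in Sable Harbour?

00:06 on January 18

Target arrival in UTC: 15:45 − 7:00 = 08:45 on Jan 18.
Subtract 2 hours and 39 minutes → departure 06:06 UTC on Jan 18.
Sable Harbour is UTC−6:00: 06:06 − 6:00 = 00:06 on Jan 18.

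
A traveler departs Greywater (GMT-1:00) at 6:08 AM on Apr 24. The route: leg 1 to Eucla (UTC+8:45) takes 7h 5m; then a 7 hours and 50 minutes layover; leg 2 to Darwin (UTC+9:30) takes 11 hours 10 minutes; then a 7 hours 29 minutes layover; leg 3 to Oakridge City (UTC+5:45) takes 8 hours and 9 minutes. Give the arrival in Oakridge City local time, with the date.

6:36 AM on April 26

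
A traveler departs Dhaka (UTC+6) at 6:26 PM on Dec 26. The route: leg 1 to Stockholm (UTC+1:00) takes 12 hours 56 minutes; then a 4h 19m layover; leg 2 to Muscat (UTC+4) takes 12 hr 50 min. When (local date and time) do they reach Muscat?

Convert departure to UTC: 6:26 PM − 6:00 = 12:26 PM UTC on Dec 26.
Add 12 hours and 56 minutes leg 1 → 1:22 AM UTC (Dec 27).
Add 4 hours 19 minutes layover in Stockholm → 5:41 AM UTC.
Add 12 hours 50 minutes leg 2 → 6:31 PM UTC.
Muscat is UTC+4:00, so local arrival = 6:31 PM + 4:00 = 10:31 PM on Dec 27.

10:31 PM on Dec 27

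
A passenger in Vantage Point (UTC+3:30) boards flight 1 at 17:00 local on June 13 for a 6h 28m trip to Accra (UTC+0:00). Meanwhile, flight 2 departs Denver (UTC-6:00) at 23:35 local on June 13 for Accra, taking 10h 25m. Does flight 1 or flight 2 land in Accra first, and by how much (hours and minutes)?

the first, by 20 hours 2 minutes

Flight 1 in UTC: 17:00 − 3:30 = 13:30 on Jun 13.
+6 hours and 28 minutes → arrive 19:58 UTC on Jun 13.
Flight 2 in UTC: 23:35 + 6:00 = 05:35 on Jun 14.
+10 hours 25 minutes → arrive 16:00 UTC on Jun 14.
Flight 1 lands earlier by 20 hours 2 minutes.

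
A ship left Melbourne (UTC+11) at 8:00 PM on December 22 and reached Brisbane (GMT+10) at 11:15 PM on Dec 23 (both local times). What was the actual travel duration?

28 hours 15 minutes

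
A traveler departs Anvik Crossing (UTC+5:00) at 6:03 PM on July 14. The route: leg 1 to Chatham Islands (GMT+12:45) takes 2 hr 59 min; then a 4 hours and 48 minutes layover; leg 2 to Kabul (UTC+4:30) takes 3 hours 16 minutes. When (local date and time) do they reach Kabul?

Convert departure to UTC: 6:03 PM − 5:00 = 1:03 PM UTC on Jul 14.
Add 2 hours 59 minutes leg 1 → 4:02 PM UTC.
Add 4 hours 48 minutes layover in Chatham Islands → 8:50 PM UTC.
Add 3 hours and 16 minutes leg 2 → 12:06 AM UTC (Jul 15).
Kabul is UTC+4:30, so local arrival = 12:06 AM + 4:30 = 4:36 AM on Jul 15.

4:36 AM on July 15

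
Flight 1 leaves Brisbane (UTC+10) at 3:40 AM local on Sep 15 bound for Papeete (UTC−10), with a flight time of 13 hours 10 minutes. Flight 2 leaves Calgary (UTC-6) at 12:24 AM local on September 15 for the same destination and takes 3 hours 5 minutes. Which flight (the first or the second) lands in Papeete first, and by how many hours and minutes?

Flight 1 in UTC: 3:40 AM − 10:00 = 5:40 PM on Sep 14.
+13 hours 10 minutes → arrive 6:50 AM UTC on Sep 15.
Flight 2 in UTC: 12:24 AM + 6:00 = 6:24 AM on Sep 15.
+3 hours 5 minutes → arrive 9:29 AM UTC on Sep 15.
Flight 1 lands earlier by 2 hours 39 minutes.

the first, by 2 hours 39 minutes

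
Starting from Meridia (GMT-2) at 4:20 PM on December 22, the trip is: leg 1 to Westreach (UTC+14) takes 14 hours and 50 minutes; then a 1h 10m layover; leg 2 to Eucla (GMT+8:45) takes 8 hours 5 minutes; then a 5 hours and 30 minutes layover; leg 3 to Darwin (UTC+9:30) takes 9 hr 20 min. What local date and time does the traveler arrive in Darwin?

6:45 PM on December 24

Convert departure to UTC: 4:20 PM + 2:00 = 6:20 PM UTC on Dec 22.
Add 14 hours 50 minutes leg 1 → 9:10 AM UTC (Dec 23).
Add 1 hour and 10 minutes layover in Westreach → 10:20 AM UTC.
Add 8 hours 5 minutes leg 2 → 6:25 PM UTC.
Add 5 hours 30 minutes layover in Eucla → 11:55 PM UTC.
Add 9 hours and 20 minutes leg 3 → 9:15 AM UTC (Dec 24).
Darwin is UTC+9:30, so local arrival = 9:15 AM + 9:30 = 6:45 PM on Dec 24.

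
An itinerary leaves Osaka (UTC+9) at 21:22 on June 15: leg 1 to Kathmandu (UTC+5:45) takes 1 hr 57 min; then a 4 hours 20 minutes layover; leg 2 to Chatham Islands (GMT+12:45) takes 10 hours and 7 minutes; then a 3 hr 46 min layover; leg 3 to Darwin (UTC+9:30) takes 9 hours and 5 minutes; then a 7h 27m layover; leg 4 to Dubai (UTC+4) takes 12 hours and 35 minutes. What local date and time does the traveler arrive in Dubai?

Convert departure to UTC: 21:22 − 9:00 = 12:22 UTC on Jun 15.
Add 1 hour and 57 minutes leg 1 → 14:19 UTC.
Add 4 hours and 20 minutes layover in Kathmandu → 18:39 UTC.
Add 10 hours 7 minutes leg 2 → 04:46 UTC (Jun 16).
Add 3 hours and 46 minutes layover in Chatham Islands → 08:32 UTC.
Add 9 hours and 5 minutes leg 3 → 17:37 UTC.
Add 7 hours 27 minutes layover in Darwin → 01:04 UTC (Jun 17).
Add 12 hours and 35 minutes leg 4 → 13:39 UTC.
Dubai is UTC+4:00, so local arrival = 13:39 + 4:00 = 17:39 on Jun 17.

17:39 on Jun 17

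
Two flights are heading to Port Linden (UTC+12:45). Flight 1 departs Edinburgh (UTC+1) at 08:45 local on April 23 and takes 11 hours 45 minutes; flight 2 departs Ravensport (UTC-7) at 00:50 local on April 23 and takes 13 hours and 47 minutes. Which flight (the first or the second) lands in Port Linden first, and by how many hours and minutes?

the first, by 2 hours 7 minutes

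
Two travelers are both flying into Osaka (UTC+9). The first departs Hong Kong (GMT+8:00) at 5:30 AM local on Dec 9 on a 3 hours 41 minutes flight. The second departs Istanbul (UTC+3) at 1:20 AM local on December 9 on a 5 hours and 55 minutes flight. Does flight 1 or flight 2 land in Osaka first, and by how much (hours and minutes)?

Flight 1 in UTC: 5:30 AM − 8:00 = 9:30 PM on Dec 8.
+3 hours and 41 minutes → arrive 1:11 AM UTC on Dec 9.
Flight 2 in UTC: 1:20 AM − 3:00 = 10:20 PM on Dec 8.
+5 hours 55 minutes → arrive 4:15 AM UTC on Dec 9.
Flight 1 lands earlier by 3 hours 4 minutes.

the first, by 3 hours 4 minutes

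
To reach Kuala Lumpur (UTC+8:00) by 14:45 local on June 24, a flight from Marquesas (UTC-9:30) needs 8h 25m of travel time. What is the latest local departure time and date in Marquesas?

Target arrival in UTC: 14:45 − 8:00 = 06:45 on Jun 24.
Subtract 8 hours 25 minutes → departure 22:20 UTC on Jun 23.
Marquesas is UTC−9:30: 22:20 − 9:30 = 12:50 on Jun 23.

12:50 on June 23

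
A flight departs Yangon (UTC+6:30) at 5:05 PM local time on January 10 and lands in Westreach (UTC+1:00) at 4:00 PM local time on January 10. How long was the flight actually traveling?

4 hours 25 minutes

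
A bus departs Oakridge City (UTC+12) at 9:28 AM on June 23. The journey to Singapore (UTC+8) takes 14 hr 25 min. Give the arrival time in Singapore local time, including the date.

Convert departure to UTC: 9:28 AM − 12:00 = 9:28 PM UTC on Jun 22.
Add 14 hours 25 minutes travel time → 11:53 AM UTC (Jun 23).
Singapore is UTC+8:00, so local arrival = 11:53 AM + 8:00 = 7:53 PM on Jun 23.

7:53 PM on June 23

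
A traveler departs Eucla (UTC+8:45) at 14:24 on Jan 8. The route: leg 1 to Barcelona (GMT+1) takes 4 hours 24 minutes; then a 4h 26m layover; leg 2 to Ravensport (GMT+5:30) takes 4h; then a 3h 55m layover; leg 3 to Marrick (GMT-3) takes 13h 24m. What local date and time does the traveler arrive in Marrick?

Convert departure to UTC: 14:24 − 8:45 = 05:39 UTC on Jan 8.
Add 4 hours 24 minutes leg 1 → 10:03 UTC.
Add 4 hours 26 minutes layover in Barcelona → 14:29 UTC.
Add 4 hours leg 2 → 18:29 UTC.
Add 3 hours and 55 minutes layover in Ravensport → 22:24 UTC.
Add 13 hours 24 minutes leg 3 → 11:48 UTC (Jan 9).
Marrick is UTC−3:00, so local arrival = 11:48 − 3:00 = 08:48 on Jan 9.

08:48 on January 9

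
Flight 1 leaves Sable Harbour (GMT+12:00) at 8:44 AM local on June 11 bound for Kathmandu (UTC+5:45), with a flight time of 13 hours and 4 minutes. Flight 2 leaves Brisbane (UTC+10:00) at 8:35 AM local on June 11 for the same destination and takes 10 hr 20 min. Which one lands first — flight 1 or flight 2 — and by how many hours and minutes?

Flight 1 in UTC: 8:44 AM − 12:00 = 8:44 PM on Jun 10.
+13 hours 4 minutes → arrive 9:48 AM UTC on Jun 11.
Flight 2 in UTC: 8:35 AM − 10:00 = 10:35 PM on Jun 10.
+10 hours 20 minutes → arrive 8:55 AM UTC on Jun 11.
Flight 2 lands earlier by 53 minutes.

the second, by 53 minutes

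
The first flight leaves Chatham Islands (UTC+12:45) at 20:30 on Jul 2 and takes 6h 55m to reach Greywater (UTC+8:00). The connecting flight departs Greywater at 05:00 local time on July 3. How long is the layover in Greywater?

6 hours 20 minutes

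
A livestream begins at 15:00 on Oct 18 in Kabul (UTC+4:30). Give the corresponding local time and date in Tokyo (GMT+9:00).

19:30 on October 18

Tokyo is 4:30 ahead of Kabul.
Shift by the zone difference: 15:00 + 4:30 = 19:30 on Oct 18 in Tokyo.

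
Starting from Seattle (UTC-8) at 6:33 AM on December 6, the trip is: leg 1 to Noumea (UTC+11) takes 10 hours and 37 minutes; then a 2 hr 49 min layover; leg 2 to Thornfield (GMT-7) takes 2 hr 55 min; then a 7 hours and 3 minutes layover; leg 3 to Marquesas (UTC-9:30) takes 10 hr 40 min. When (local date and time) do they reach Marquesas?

Convert departure to UTC: 6:33 AM + 8:00 = 2:33 PM UTC on Dec 6.
Add 10 hours and 37 minutes leg 1 → 1:10 AM UTC (Dec 7).
Add 2 hours 49 minutes layover in Noumea → 3:59 AM UTC.
Add 2 hours 55 minutes leg 2 → 6:54 AM UTC.
Add 7 hours and 3 minutes layover in Thornfield → 1:57 PM UTC.
Add 10 hours and 40 minutes leg 3 → 12:37 AM UTC (Dec 8).
Marquesas is UTC−9:30, so local arrival = 12:37 AM − 9:30 = 3:07 PM on Dec 7.

3:07 PM on December 7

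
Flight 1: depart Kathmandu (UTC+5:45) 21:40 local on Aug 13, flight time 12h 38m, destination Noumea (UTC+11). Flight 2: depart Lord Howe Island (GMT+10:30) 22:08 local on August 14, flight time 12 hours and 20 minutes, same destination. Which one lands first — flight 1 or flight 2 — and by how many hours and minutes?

the first, by 19 hours 25 minutes

Flight 1 in UTC: 21:40 − 5:45 = 15:55 on Aug 13.
+12 hours and 38 minutes → arrive 04:33 UTC on Aug 14.
Flight 2 in UTC: 22:08 − 10:30 = 11:38 on Aug 14.
+12 hours 20 minutes → arrive 23:58 UTC on Aug 14.
Flight 1 lands earlier by 19 hours 25 minutes.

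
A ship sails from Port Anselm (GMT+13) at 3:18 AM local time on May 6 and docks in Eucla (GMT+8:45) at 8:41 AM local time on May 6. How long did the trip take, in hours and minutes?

9 hours 38 minutes

Eucla is 4:15 behind Port Anselm.
Clock-face elapsed time (ignoring zones) is 5 hours 23 minutes.
Actual elapsed = 5 hours 23 minutes + 4:15 = 9 hours 38 minutes.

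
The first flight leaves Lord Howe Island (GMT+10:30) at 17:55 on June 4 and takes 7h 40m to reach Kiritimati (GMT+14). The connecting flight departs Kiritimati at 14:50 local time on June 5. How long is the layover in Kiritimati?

9 hours 45 minutes

Convert departure to UTC: 17:55 − 10:30 = 07:25 UTC on Jun 4.
Add 7 hours 40 minutes flight time → 15:05 UTC.
Kiritimati is UTC+14:00, so local arrival = 15:05 + 14:00 = 05:05 on Jun 5.
Layover = 14:50 − 05:05 = 9 hours 45 minutes.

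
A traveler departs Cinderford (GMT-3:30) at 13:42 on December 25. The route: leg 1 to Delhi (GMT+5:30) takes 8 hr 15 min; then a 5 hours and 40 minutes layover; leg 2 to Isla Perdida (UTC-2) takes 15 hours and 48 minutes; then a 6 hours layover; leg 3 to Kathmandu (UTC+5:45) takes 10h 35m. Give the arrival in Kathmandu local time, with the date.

Convert departure to UTC: 13:42 + 3:30 = 17:12 UTC on Dec 25.
Add 8 hours and 15 minutes leg 1 → 01:27 UTC (Dec 26).
Add 5 hours and 40 minutes layover in Delhi → 07:07 UTC.
Add 15 hours 48 minutes leg 2 → 22:55 UTC.
Add 6 hours layover in Isla Perdida → 04:55 UTC (Dec 27).
Add 10 hours and 35 minutes leg 3 → 15:30 UTC.
Kathmandu is UTC+5:45, so local arrival = 15:30 + 5:45 = 21:15 on Dec 27.

21:15 on December 27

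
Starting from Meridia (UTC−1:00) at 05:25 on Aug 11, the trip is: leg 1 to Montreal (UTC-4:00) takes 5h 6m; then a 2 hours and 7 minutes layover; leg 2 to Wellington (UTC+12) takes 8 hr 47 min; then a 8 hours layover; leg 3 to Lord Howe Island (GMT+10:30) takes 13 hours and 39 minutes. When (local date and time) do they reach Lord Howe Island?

06:34 on August 13

Convert departure to UTC: 05:25 + 1:00 = 06:25 UTC on Aug 11.
Add 5 hours and 6 minutes leg 1 → 11:31 UTC.
Add 2 hours 7 minutes layover in Montreal → 13:38 UTC.
Add 8 hours 47 minutes leg 2 → 22:25 UTC.
Add 8 hours layover in Wellington → 06:25 UTC (Aug 12).
Add 13 hours 39 minutes leg 3 → 20:04 UTC.
Lord Howe Island is UTC+10:30, so local arrival = 20:04 + 10:30 = 06:34 on Aug 13.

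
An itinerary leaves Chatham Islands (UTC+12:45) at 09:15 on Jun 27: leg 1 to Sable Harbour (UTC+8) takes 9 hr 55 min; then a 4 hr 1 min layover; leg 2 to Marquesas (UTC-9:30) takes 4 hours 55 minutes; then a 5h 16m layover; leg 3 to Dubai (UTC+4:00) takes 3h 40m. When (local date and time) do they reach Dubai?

Convert departure to UTC: 09:15 − 12:45 = 20:30 UTC on Jun 26.
Add 9 hours 55 minutes leg 1 → 06:25 UTC (Jun 27).
Add 4 hours and 1 minute layover in Sable Harbour → 10:26 UTC.
Add 4 hours and 55 minutes leg 2 → 15:21 UTC.
Add 5 hours 16 minutes layover in Marquesas → 20:37 UTC.
Add 3 hours 40 minutes leg 3 → 00:17 UTC (Jun 28).
Dubai is UTC+4:00, so local arrival = 00:17 + 4:00 = 04:17 on Jun 28.

04:17 on Jun 28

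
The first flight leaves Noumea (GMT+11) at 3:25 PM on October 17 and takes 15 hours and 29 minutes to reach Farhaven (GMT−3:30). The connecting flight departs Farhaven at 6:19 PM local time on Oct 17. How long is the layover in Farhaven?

1 hour 55 minutes

Convert departure to UTC: 3:25 PM − 11:00 = 4:25 AM UTC on Oct 17.
Add 15 hours and 29 minutes flight time → 7:54 PM UTC.
Farhaven is UTC−3:30, so local arrival = 7:54 PM − 3:30 = 4:24 PM on Oct 17.
Layover = 6:19 PM − 4:24 PM = 1 hour 55 minutes.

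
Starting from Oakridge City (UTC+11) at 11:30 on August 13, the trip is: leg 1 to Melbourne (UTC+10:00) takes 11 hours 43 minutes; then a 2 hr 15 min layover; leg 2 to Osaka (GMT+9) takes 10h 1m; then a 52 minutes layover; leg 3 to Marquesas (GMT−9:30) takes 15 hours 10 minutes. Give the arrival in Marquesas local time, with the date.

07:01 on Aug 14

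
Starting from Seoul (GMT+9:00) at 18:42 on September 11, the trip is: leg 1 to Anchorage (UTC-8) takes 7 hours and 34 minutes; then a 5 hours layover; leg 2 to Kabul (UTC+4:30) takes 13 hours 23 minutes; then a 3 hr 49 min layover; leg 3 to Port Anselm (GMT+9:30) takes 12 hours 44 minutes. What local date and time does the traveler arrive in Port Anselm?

13:42 on September 13

Convert departure to UTC: 18:42 − 9:00 = 09:42 UTC on Sep 11.
Add 7 hours 34 minutes leg 1 → 17:16 UTC.
Add 5 hours layover in Anchorage → 22:16 UTC.
Add 13 hours 23 minutes leg 2 → 11:39 UTC (Sep 12).
Add 3 hours 49 minutes layover in Kabul → 15:28 UTC.
Add 12 hours 44 minutes leg 3 → 04:12 UTC (Sep 13).
Port Anselm is UTC+9:30, so local arrival = 04:12 + 9:30 = 13:42 on Sep 13.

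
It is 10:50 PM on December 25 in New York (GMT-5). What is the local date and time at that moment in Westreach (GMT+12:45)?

4:35 PM on December 26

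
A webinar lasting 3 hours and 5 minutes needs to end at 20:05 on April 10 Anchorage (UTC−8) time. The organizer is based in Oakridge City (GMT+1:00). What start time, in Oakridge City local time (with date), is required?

02:00 on Apr 11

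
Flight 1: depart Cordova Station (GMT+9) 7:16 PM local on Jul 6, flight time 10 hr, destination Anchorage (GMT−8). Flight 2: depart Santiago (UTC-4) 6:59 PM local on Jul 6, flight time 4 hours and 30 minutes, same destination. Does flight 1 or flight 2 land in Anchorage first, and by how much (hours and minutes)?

the first, by 7 hours 13 minutes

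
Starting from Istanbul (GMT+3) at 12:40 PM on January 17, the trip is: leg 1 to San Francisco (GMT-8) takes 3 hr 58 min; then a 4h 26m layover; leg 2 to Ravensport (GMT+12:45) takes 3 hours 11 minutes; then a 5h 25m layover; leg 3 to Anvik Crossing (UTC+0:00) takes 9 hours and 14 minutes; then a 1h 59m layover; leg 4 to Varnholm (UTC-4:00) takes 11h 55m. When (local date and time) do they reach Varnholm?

Convert departure to UTC: 12:40 PM − 3:00 = 9:40 AM UTC on Jan 17.
Add 3 hours and 58 minutes leg 1 → 1:38 PM UTC.
Add 4 hours 26 minutes layover in San Francisco → 6:04 PM UTC.
Add 3 hours 11 minutes leg 2 → 9:15 PM UTC.
Add 5 hours and 25 minutes layover in Ravensport → 2:40 AM UTC (Jan 18).
Add 9 hours 14 minutes leg 3 → 11:54 AM UTC.
Add 1 hour 59 minutes layover in Anvik Crossing → 1:53 PM UTC.
Add 11 hours 55 minutes leg 4 → 1:48 AM UTC (Jan 19).
Varnholm is UTC−4:00, so local arrival = 1:48 AM − 4:00 = 9:48 PM on Jan 18.

9:48 PM on January 18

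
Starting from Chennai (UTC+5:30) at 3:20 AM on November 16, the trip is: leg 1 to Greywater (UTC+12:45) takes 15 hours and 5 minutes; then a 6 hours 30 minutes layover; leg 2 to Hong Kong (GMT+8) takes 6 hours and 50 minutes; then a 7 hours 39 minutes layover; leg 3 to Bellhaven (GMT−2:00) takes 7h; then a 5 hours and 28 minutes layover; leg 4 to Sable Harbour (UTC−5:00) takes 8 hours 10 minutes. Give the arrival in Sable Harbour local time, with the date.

Convert departure to UTC: 3:20 AM − 5:30 = 9:50 PM UTC on Nov 15.
Add 15 hours and 5 minutes leg 1 → 12:55 PM UTC (Nov 16).
Add 6 hours 30 minutes layover in Greywater → 7:25 PM UTC.
Add 6 hours and 50 minutes leg 2 → 2:15 AM UTC (Nov 17).
Add 7 hours 39 minutes layover in Hong Kong → 9:54 AM UTC.
Add 7 hours leg 3 → 4:54 PM UTC.
Add 5 hours 28 minutes layover in Bellhaven → 10:22 PM UTC.
Add 8 hours and 10 minutes leg 4 → 6:32 AM UTC (Nov 18).
Sable Harbour is UTC−5:00, so local arrival = 6:32 AM − 5:00 = 1:32 AM on Nov 18.

1:32 AM on November 18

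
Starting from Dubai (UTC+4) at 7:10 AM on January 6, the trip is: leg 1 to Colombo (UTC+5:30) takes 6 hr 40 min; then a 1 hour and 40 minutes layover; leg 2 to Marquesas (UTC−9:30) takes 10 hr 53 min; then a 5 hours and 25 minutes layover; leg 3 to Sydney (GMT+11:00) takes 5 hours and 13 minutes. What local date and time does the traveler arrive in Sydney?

8:01 PM on Jan 7

Convert departure to UTC: 7:10 AM − 4:00 = 3:10 AM UTC on Jan 6.
Add 6 hours and 40 minutes leg 1 → 9:50 AM UTC.
Add 1 hour and 40 minutes layover in Colombo → 11:30 AM UTC.
Add 10 hours and 53 minutes leg 2 → 10:23 PM UTC.
Add 5 hours 25 minutes layover in Marquesas → 3:48 AM UTC (Jan 7).
Add 5 hours 13 minutes leg 3 → 9:01 AM UTC.
Sydney is UTC+11:00, so local arrival = 9:01 AM + 11:00 = 8:01 PM on Jan 7.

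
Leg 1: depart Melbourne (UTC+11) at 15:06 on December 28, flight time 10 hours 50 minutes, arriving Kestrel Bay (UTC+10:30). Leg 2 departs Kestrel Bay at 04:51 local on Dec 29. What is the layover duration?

3 hours 25 minutes

Convert departure to UTC: 15:06 − 11:00 = 04:06 UTC on Dec 28.
Add 10 hours and 50 minutes flight time → 14:56 UTC.
Kestrel Bay is UTC+10:30, so local arrival = 14:56 + 10:30 = 01:26 on Dec 29.
Layover = 04:51 − 01:26 = 3 hours 25 minutes.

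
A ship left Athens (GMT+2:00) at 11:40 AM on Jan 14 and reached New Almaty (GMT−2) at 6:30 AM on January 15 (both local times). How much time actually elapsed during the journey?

22 hours 50 minutes

Departure in UTC: 11:40 AM − 2:00 = 9:40 AM on Jan 14.
Arrival in UTC: 6:30 AM + 2:00 = 8:30 AM on Jan 15.
Elapsed = 8:30 AM − 9:40 AM (+1 day) = 22 hours 50 minutes.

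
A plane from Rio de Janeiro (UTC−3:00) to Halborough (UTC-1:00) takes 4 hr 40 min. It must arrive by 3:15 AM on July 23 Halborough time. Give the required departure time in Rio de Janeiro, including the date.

8:35 PM on Jul 22

Target arrival in UTC: 3:15 AM + 1:00 = 4:15 AM on Jul 23.
Subtract 4 hours 40 minutes → departure 11:35 PM UTC on Jul 22.
Rio de Janeiro is UTC−3:00: 11:35 PM − 3:00 = 8:35 PM on Jul 22.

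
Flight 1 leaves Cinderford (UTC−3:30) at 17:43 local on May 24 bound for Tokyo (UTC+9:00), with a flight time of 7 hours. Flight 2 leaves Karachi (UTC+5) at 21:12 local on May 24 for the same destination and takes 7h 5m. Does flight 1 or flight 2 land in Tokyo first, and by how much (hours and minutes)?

the second, by 4 hours 56 minutes

Flight 1 in UTC: 17:43 + 3:30 = 21:13 on May 24.
+7 hours → arrive 04:13 UTC on May 25.
Flight 2 in UTC: 21:12 − 5:00 = 16:12 on May 24.
+7 hours and 5 minutes → arrive 23:17 UTC on May 24.
Flight 2 lands earlier by 4 hours 56 minutes.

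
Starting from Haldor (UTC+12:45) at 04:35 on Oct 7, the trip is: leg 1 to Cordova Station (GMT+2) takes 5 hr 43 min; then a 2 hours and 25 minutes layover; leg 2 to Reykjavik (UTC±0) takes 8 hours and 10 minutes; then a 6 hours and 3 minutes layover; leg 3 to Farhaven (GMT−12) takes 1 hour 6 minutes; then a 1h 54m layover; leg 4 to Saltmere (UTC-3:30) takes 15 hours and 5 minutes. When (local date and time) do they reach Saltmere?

04:46 on Oct 8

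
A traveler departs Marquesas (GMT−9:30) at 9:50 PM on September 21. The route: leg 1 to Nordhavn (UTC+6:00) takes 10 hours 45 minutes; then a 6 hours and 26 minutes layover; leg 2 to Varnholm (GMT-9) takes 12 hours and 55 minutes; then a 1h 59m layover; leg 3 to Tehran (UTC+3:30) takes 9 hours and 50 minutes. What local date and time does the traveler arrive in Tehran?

4:45 AM on Sep 24

Convert departure to UTC: 9:50 PM + 9:30 = 7:20 AM UTC on Sep 22.
Add 10 hours and 45 minutes leg 1 → 6:05 PM UTC.
Add 6 hours 26 minutes layover in Nordhavn → 12:31 AM UTC (Sep 23).
Add 12 hours and 55 minutes leg 2 → 1:26 PM UTC.
Add 1 hour and 59 minutes layover in Varnholm → 3:25 PM UTC.
Add 9 hours and 50 minutes leg 3 → 1:15 AM UTC (Sep 24).
Tehran is UTC+3:30, so local arrival = 1:15 AM + 3:30 = 4:45 AM on Sep 24.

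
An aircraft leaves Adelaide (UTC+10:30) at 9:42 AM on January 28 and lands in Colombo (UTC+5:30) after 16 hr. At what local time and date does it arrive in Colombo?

Colombo is 5:00 behind Adelaide.
After 16 hours it is 1:42 AM (Jan 29) in Adelaide.
Shift by the zone difference: 1:42 AM − 5:00 = 8:42 PM on Jan 28 in Colombo.

8:42 PM on January 28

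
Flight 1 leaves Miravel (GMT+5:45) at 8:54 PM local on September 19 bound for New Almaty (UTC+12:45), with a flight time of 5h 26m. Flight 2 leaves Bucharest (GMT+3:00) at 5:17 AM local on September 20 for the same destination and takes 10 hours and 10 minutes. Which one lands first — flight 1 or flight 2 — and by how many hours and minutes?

the first, by 15 hours 52 minutes

Flight 1 in UTC: 8:54 PM − 5:45 = 3:09 PM on Sep 19.
+5 hours and 26 minutes → arrive 8:35 PM UTC on Sep 19.
Flight 2 in UTC: 5:17 AM − 3:00 = 2:17 AM on Sep 20.
+10 hours and 10 minutes → arrive 12:27 PM UTC on Sep 20.
Flight 1 lands earlier by 15 hours 52 minutes.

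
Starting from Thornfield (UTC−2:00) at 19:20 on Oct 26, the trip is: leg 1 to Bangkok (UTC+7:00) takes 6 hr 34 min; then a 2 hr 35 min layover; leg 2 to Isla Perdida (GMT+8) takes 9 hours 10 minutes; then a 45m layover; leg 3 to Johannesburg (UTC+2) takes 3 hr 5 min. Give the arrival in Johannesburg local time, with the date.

Convert departure to UTC: 19:20 + 2:00 = 21:20 UTC on Oct 26.
Add 6 hours 34 minutes leg 1 → 03:54 UTC (Oct 27).
Add 2 hours and 35 minutes layover in Bangkok → 06:29 UTC.
Add 9 hours 10 minutes leg 2 → 15:39 UTC.
Add 45 minutes layover in Isla Perdida → 16:24 UTC.
Add 3 hours and 5 minutes leg 3 → 19:29 UTC.
Johannesburg is UTC+2:00, so local arrival = 19:29 + 2:00 = 21:29 on Oct 27.

21:29 on October 27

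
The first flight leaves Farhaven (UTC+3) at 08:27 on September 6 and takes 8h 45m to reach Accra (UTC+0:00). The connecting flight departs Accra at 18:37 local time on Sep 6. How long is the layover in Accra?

Convert departure to UTC: 08:27 − 3:00 = 05:27 UTC on Sep 6.
Add 8 hours and 45 minutes flight time → 14:12 UTC.
Accra is UTC+0, so local arrival is the same: 14:12 on Sep 6.
Layover = 18:37 − 14:12 = 4 hours 25 minutes.

4 hours 25 minutes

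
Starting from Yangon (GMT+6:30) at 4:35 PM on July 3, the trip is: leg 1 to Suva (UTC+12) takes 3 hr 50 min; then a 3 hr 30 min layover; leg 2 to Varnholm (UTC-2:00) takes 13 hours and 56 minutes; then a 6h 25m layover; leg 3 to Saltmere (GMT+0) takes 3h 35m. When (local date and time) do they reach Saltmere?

5:21 PM on Jul 4

Convert departure to UTC: 4:35 PM − 6:30 = 10:05 AM UTC on Jul 3.
Add 3 hours and 50 minutes leg 1 → 1:55 PM UTC.
Add 3 hours and 30 minutes layover in Suva → 5:25 PM UTC.
Add 13 hours and 56 minutes leg 2 → 7:21 AM UTC (Jul 4).
Add 6 hours and 25 minutes layover in Varnholm → 1:46 PM UTC.
Add 3 hours and 35 minutes leg 3 → 5:21 PM UTC.
Saltmere is UTC+0, so local arrival is the same: 5:21 PM on Jul 4.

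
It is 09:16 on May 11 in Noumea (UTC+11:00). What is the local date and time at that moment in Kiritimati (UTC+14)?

12:16 on May 11

Kiritimati is 3:00 ahead of Noumea.
Shift by the zone difference: 09:16 + 3:00 = 12:16 on May 11 in Kiritimati.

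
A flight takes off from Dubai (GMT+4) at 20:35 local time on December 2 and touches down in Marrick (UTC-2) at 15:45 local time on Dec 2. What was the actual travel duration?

Departure in UTC: 20:35 − 4:00 = 16:35 on Dec 2.
Arrival in UTC: 15:45 + 2:00 = 17:45 on Dec 2.
Elapsed = 17:45 − 16:35 = 1 hour 10 minutes.

1 hour 10 minutes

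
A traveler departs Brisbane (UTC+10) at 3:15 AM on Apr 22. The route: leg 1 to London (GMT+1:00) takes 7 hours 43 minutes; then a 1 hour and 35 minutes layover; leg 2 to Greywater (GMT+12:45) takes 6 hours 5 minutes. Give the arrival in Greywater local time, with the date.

Convert departure to UTC: 3:15 AM − 10:00 = 5:15 PM UTC on Apr 21.
Add 7 hours 43 minutes leg 1 → 12:58 AM UTC (Apr 22).
Add 1 hour and 35 minutes layover in London → 2:33 AM UTC.
Add 6 hours 5 minutes leg 2 → 8:38 AM UTC.
Greywater is UTC+12:45, so local arrival = 8:38 AM + 12:45 = 9:23 PM on Apr 22.

9:23 PM on Apr 22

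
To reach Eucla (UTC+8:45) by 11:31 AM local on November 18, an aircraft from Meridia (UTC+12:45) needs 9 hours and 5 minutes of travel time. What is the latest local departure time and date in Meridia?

Target arrival in UTC: 11:31 AM − 8:45 = 2:46 AM on Nov 18.
Subtract 9 hours and 5 minutes → departure 5:41 PM UTC on Nov 17.
Meridia is UTC+12:45: 5:41 PM + 12:45 = 6:26 AM on Nov 18.

6:26 AM on November 18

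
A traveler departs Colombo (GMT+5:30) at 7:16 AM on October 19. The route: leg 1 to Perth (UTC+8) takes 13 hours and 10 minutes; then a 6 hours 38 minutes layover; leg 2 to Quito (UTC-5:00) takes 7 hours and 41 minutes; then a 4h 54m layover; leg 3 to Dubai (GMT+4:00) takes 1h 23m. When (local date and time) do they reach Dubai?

3:32 PM on October 20

Convert departure to UTC: 7:16 AM − 5:30 = 1:46 AM UTC on Oct 19.
Add 13 hours 10 minutes leg 1 → 2:56 PM UTC.
Add 6 hours and 38 minutes layover in Perth → 9:34 PM UTC.
Add 7 hours and 41 minutes leg 2 → 5:15 AM UTC (Oct 20).
Add 4 hours 54 minutes layover in Quito → 10:09 AM UTC.
Add 1 hour 23 minutes leg 3 → 11:32 AM UTC.
Dubai is UTC+4:00, so local arrival = 11:32 AM + 4:00 = 3:32 PM on Oct 20.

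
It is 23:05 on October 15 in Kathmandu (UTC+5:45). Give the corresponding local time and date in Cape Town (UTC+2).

19:20 on October 15

Cape Town is 3:45 behind Kathmandu.
Shift by the zone difference: 23:05 − 3:45 = 19:20 on Oct 15 in Cape Town.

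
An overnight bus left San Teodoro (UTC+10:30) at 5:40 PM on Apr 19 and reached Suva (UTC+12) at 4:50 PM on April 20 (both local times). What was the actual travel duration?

Suva is 1:30 ahead of San Teodoro.
Clock-face elapsed time (ignoring zones) is 23 hours 10 minutes.
Actual elapsed = 23 hours 10 minutes − 1:30 = 21 hours 40 minutes.

21 hours 40 minutes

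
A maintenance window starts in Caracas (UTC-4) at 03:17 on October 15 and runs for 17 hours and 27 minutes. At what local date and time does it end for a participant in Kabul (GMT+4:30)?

05:14 on Oct 16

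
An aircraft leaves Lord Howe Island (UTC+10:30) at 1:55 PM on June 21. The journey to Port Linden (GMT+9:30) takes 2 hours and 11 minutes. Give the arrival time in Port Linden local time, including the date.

3:06 PM on June 21

Port Linden is 1:00 behind Lord Howe Island.
After 2 hours 11 minutes it is 4:06 PM in Lord Howe Island.
Shift by the zone difference: 4:06 PM − 1:00 = 3:06 PM on Jun 21 in Port Linden.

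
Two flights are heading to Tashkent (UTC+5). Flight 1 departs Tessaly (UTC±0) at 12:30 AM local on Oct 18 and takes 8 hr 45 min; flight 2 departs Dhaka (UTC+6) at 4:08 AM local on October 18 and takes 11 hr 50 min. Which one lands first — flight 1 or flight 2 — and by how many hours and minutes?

the first, by 43 minutes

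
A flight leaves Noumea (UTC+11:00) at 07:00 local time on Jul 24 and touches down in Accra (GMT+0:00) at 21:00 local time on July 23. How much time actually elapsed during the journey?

1 hour

Accra is 11:00 behind Noumea.
Clock-face elapsed time (ignoring zones) is −10 hours.
Actual elapsed = −10 hours + 11:00 = 1 hour.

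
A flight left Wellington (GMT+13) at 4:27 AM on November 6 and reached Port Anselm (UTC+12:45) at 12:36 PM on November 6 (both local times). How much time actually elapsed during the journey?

Departure in UTC: 4:27 AM − 13:00 = 3:27 PM on Nov 5.
Arrival in UTC: 12:36 PM − 12:45 = 11:51 PM on Nov 5.
Elapsed = 11:51 PM − 3:27 PM = 8 hours 24 minutes.

8 hours 24 minutes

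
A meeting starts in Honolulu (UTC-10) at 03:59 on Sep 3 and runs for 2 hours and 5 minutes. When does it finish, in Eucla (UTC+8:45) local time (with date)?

00:49 on September 4

Convert start to UTC: 03:59 + 10:00 = 13:59 UTC on Sep 3.
Add 2 hours and 5 minutes duration → 16:04 UTC.
Eucla is UTC+8:45, so local end time = 16:04 + 8:45 = 00:49 on Sep 4.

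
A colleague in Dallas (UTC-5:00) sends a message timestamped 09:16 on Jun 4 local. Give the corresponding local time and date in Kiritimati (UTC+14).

04:16 on Jun 5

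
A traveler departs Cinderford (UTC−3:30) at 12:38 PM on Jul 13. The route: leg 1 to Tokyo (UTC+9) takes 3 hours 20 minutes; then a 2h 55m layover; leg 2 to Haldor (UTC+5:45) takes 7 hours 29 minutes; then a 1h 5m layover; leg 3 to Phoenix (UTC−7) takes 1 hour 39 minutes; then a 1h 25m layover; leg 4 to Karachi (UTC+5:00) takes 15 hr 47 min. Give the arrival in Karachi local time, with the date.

Convert departure to UTC: 12:38 PM + 3:30 = 4:08 PM UTC on Jul 13.
Add 3 hours 20 minutes leg 1 → 7:28 PM UTC.
Add 2 hours and 55 minutes layover in Tokyo → 10:23 PM UTC.
Add 7 hours 29 minutes leg 2 → 5:52 AM UTC (Jul 14).
Add 1 hour and 5 minutes layover in Haldor → 6:57 AM UTC.
Add 1 hour and 39 minutes leg 3 → 8:36 AM UTC.
Add 1 hour and 25 minutes layover in Phoenix → 10:01 AM UTC.
Add 15 hours and 47 minutes leg 4 → 1:48 AM UTC (Jul 15).
Karachi is UTC+5:00, so local arrival = 1:48 AM + 5:00 = 6:48 AM on Jul 15.

6:48 AM on July 15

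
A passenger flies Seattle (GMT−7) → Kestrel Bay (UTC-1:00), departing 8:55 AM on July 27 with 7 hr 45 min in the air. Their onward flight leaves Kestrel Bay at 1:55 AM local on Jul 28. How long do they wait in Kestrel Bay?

Convert departure to UTC: 8:55 AM + 7:00 = 3:55 PM UTC on Jul 27.
Add 7 hours and 45 minutes flight time → 11:40 PM UTC.
Kestrel Bay is UTC−1:00, so local arrival = 11:40 PM − 1:00 = 10:40 PM on Jul 27.
Layover = 1:55 AM − 10:40 PM (+1 day) = 3 hours 15 minutes.

3 hours 15 minutes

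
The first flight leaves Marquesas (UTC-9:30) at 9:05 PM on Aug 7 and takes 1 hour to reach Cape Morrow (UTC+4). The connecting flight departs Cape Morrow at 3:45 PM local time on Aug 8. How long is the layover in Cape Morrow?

Convert departure to UTC: 9:05 PM + 9:30 = 6:35 AM UTC on Aug 8.
Add 1 hour flight time → 7:35 AM UTC.
Cape Morrow is UTC+4:00, so local arrival = 7:35 AM + 4:00 = 11:35 AM on Aug 8.
Layover = 3:45 PM − 11:35 AM = 4 hours 10 minutes.

4 hours 10 minutes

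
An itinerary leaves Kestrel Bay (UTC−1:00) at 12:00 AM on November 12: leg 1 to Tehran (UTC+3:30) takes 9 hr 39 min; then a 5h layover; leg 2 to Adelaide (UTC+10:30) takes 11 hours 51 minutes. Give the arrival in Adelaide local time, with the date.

2:00 PM on Nov 13

Convert departure to UTC: 12:00 AM + 1:00 = 1:00 AM UTC on Nov 12.
Add 9 hours and 39 minutes leg 1 → 10:39 AM UTC.
Add 5 hours layover in Tehran → 3:39 PM UTC.
Add 11 hours 51 minutes leg 2 → 3:30 AM UTC (Nov 13).
Adelaide is UTC+10:30, so local arrival = 3:30 AM + 10:30 = 2:00 PM on Nov 13.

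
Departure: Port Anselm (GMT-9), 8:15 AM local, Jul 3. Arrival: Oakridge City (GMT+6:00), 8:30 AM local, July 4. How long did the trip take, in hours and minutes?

9 hours 15 minutes

Departure in UTC: 8:15 AM + 9:00 = 5:15 PM on Jul 3.
Arrival in UTC: 8:30 AM − 6:00 = 2:30 AM on Jul 4.
Elapsed = 2:30 AM − 5:15 PM (+1 day) = 9 hours 15 minutes.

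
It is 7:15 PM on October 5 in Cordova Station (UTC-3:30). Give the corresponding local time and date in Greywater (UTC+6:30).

In UTC: 7:15 PM + 3:30 = 10:45 PM on Oct 5.
Greywater is UTC+6:30: 10:45 PM + 6:30 = 5:15 AM on Oct 6.

5:15 AM on Oct 6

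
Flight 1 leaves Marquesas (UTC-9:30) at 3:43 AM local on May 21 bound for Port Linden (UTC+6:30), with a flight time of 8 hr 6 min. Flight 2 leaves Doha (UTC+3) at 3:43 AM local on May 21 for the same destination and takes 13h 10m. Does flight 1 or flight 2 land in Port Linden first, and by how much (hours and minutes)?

Flight 1 in UTC: 3:43 AM + 9:30 = 1:13 PM on May 21.
+8 hours 6 minutes → arrive 9:19 PM UTC on May 21.
Flight 2 in UTC: 3:43 AM − 3:00 = 12:43 AM on May 21.
+13 hours and 10 minutes → arrive 1:53 PM UTC on May 21.
Flight 2 lands earlier by 7 hours 26 minutes.

the second, by 7 hours 26 minutes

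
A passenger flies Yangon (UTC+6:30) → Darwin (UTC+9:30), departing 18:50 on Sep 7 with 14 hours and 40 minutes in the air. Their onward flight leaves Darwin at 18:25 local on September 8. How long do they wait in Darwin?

5 hours 55 minutes

Convert departure to UTC: 18:50 − 6:30 = 12:20 UTC on Sep 7.
Add 14 hours and 40 minutes flight time → 03:00 UTC (Sep 8).
Darwin is UTC+9:30, so local arrival = 03:00 + 9:30 = 12:30 on Sep 8.
Layover = 18:25 − 12:30 = 5 hours 55 minutes.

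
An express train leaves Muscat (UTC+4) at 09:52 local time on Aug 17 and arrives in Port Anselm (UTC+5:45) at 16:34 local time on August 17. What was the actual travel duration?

4 hours 57 minutes

Port Anselm is 1:45 ahead of Muscat.
Clock-face elapsed time (ignoring zones) is 6 hours 42 minutes.
Actual elapsed = 6 hours 42 minutes − 1:45 = 4 hours 57 minutes.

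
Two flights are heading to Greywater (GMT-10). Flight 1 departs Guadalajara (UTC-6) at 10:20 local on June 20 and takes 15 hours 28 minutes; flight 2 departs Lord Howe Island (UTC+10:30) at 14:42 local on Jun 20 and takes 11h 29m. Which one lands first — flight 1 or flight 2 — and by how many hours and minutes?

Flight 1 in UTC: 10:20 + 6:00 = 16:20 on Jun 20.
+15 hours 28 minutes → arrive 07:48 UTC on Jun 21.
Flight 2 in UTC: 14:42 − 10:30 = 04:12 on Jun 20.
+11 hours 29 minutes → arrive 15:41 UTC on Jun 20.
Flight 2 lands earlier by 16 hours 7 minutes.

the second, by 16 hours 7 minutes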